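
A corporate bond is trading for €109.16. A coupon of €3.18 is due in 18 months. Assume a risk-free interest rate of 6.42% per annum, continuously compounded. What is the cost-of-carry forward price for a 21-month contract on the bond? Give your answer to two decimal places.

PV(coupons) I = 3.18·e^(−0.0642·18/12)
I = 2.8880
F = (S − I)·e^(rT) = (109.16 − 2.8880) · e^(0.0642·21/12)
= 106.2720 · e^0.112350 = 106.2720 × 1.118904 = €118.91

€118.91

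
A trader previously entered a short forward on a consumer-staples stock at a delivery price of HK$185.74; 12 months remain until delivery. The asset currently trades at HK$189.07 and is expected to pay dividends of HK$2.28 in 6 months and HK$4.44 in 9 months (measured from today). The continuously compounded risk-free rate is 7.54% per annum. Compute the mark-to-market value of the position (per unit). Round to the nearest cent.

-HK$10.43

PV(remaining dividends) I = 2.28·e^(−0.0754·6/12) + 4.44·e^(−0.0754·9/12) = 6.3915
Current forward F = (S − I)·e^(rT) = (189.07 − 6.3915)·e^(0.0754·12/12) = 182.6785 × 1.078315 = 196.9850
Value (long) = (F − K)·e^(−rT) = (196.9850 − 185.74) × 0.927372 = 10.4283
Short position value = −(long value) = -HK$10.43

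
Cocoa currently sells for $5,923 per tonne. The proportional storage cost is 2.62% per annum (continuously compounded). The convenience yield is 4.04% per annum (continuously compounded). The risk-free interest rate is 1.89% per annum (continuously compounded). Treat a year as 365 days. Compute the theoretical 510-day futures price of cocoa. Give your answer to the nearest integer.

Net carry = r + u − y = 0.0189 + 0.0262 − 0.0404 = 0.0047
F = S·e^((r+u−y)T) = 5923 · e^(0.0047 × 510/365) = 5923 · e^0.006567
= 5923 × 1.006589 = $5,962 per tonne

$5,962 per tonne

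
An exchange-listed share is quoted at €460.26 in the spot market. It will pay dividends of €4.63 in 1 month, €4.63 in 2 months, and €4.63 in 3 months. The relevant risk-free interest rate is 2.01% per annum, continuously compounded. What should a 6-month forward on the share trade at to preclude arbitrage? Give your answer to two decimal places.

PV(dividends) I = 4.63·e^(−0.0201·1/12) + 4.63·e^(−0.0201·2/12) + 4.63·e^(−0.0201·3/12)
I = 4.6223 + 4.6145 + 4.6068 = 13.8436
F = (S − I)·e^(rT) = (460.26 − 13.8436) · e^(0.0201·6/12)
= 446.4164 · e^0.010050 = 446.4164 × 1.010101 = €450.93

€450.93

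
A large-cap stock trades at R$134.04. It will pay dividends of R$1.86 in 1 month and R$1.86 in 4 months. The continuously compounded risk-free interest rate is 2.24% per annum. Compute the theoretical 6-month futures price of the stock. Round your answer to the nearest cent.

PV(dividends) I = 1.86·e^(−0.0224·1/12) + 1.86·e^(−0.0224·4/12)
I = 1.8565 + 1.8462 = 3.7027
F = (S − I)·e^(rT) = (134.04 − 3.7027) · e^(0.0224·6/12)
= 130.3373 · e^0.011200 = 130.3373 × 1.011263 = R$131.81

R$131.81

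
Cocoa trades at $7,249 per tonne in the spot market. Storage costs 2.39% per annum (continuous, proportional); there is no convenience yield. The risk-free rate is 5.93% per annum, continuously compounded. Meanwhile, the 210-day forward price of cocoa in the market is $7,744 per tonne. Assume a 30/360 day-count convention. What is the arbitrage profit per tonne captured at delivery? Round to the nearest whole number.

Fair forward: F* = S·e^(carry·T), with carry = (r + u) = 0.0593 + 0.0239 = 0.0832
F* = 7249 · e^(0.0832 × 210/360) = 7249 · e^0.048533 = 7249 × 1.049730 = $7609.4928
Market $7744 > fair $7609.4928: forward overpriced → cash-and-carry (buy spot, short the forward).
At maturity, profit = |F_mkt − F*| = |7744 − 7609.4928| = $135 per tonne

$135 per tonne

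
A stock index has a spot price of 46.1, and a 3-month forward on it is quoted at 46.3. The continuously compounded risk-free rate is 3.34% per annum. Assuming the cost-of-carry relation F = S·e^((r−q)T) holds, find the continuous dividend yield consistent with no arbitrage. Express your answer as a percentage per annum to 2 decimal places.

1.61%

From F = S·e^((r−q)T): (r − q) = ln(F/S)/T
ln(46.3/46.1) = ln(1.004338) = 0.004329
(r − q) = 0.004329 / (3/12) = 0.017316
q = r − ln(F/S)/T = 0.0334 − 0.017316 = 0.016084
q = 1.61%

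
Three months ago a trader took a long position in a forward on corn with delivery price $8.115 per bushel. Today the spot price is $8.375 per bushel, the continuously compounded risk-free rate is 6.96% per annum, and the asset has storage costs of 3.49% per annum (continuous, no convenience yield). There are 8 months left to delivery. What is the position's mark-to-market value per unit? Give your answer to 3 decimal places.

Current fair forward for the remaining 8 months: F = S·e^((r + u)·T), (r + u) = 0.0696 + 0.0349 = 0.1045
F = 8.375 · e^(0.1045 × 8/12) = 8.375 × 1.072151 = 8.9793
Value of long forward = (F − K)·e^(−rT) = (8.9793 − 8.115) · e^(−0.0696·8/12)
= 0.8643 × 0.954660 = 0.825

$0.825 per bushel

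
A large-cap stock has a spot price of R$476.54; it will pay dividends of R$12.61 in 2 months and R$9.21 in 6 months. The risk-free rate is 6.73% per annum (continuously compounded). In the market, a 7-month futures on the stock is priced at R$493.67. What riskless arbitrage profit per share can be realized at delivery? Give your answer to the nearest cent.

PV(dividends) I = 12.61·e^(−0.0673·2/12) + 9.21·e^(−0.0673·6/12) = 21.3746
Fair futures F* = (S − I)·e^(rT) = (476.54 − 21.3746)·e^0.039258 = 455.1654 × 1.040039 = 473.3898
Market R$493.67 > fair 473.3898: forward overpriced → cash-and-carry (borrow at r, buy the stock and collect the dividends, short the forward).
Profit at T = |F_mkt − F*| = |493.67 − 473.3898| = R$20.28 per share

R$20.28 per share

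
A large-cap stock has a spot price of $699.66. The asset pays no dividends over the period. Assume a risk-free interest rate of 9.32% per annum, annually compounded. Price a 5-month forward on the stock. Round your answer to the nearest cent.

F = S · (1+r)^T
= 699.66 × 1.037827
F = $726.13

$726.13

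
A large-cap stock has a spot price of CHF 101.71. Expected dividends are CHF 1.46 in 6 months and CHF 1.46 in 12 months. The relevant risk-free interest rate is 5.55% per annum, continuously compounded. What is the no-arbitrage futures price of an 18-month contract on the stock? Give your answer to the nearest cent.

PV(dividends) I = 1.46·e^(−0.0555·6/12) + 1.46·e^(−0.0555·12/12)
I = 1.4200 + 1.3812 = 2.8012
F = (S − I)·e^(rT) = (101.71 − 2.8012) · e^(0.0555·18/12)
= 98.9088 · e^0.083250 = 98.9088 × 1.086813 = CHF 107.50

CHF 107.50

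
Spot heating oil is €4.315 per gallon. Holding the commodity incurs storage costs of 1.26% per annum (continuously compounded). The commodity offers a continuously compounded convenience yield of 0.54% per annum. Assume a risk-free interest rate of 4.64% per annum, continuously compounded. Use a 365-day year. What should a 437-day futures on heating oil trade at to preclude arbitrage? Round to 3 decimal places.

€4.601 per gallon

Net carry = r + u − y = 0.0464 + 0.0126 − 0.0054 = 0.0536
F = S·e^((r+u−y)T) = 4.315 · e^(0.0536 × 437/365) = 4.315 · e^0.064173
= 4.315 × 1.066277 = €4.601 per gallon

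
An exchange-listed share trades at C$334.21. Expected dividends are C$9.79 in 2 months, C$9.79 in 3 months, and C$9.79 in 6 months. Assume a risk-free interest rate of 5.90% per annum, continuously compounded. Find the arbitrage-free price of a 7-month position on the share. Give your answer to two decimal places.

C$316.06

PV(dividends) I = 9.79·e^(−0.0590·2/12) + 9.79·e^(−0.0590·3/12) + 9.79·e^(−0.0590·6/12)
I = 9.6942 + 9.6467 + 9.5054 = 28.8463
F = (S − I)·e^(rT) = (334.21 − 28.8463) · e^(0.0590·7/12)
= 305.3637 · e^0.034417 = 305.3637 × 1.035016 = C$316.06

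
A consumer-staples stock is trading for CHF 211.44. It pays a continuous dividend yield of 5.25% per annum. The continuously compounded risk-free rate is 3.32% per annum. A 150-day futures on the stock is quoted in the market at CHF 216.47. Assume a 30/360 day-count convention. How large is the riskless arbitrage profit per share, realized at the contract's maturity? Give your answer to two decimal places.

CHF 6.72 per share

Fair futures: F* = S·e^(carry·T), with carry = (r − q) = 0.0332 − 0.0525 = -0.0193
F* = 211.44 · e^(-0.0193 × 150/360) = 211.44 · e^-0.008042 = 211.44 × 0.991990 = CHF 209.7464
Market CHF 216.47 > fair CHF 209.7464: forward overpriced → cash-and-carry (buy spot, short the forward).
At maturity, profit = |F_mkt − F*| = |216.47 − 209.7464| = CHF 6.72 per share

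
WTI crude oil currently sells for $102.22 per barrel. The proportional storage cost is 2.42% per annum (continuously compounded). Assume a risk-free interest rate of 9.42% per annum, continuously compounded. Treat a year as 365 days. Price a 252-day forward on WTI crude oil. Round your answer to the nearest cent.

Net carry = r + u − y = 0.0942 + 0.0242 − 0.0000 = 0.1184
F = S·e^((r+u−y)T) = 102.22 · e^(0.1184 × 252/365) = 102.22 · e^0.081745
= 102.22 × 1.085179 = $110.93 per barrel

$110.93 per barrel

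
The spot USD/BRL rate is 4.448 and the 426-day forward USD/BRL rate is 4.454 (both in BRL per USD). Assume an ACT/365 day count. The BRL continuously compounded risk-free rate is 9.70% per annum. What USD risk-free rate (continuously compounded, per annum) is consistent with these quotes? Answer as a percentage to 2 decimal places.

F = S·e^((r_BRL − r_USD)T) ⇒ r_USD = r_BRL − ln(F/S)/T
ln(4.454/4.448) = 0.001348; /(426/365) = 0.001155
r_USD = 0.0970 − 0.001155 = 0.095845
r_USD = 9.58%

9.58%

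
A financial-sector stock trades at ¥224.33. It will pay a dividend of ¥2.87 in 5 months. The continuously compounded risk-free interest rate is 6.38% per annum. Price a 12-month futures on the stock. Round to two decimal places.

¥236.13

PV(dividends) I = 2.87·e^(−0.0638·5/12)
I = 2.7947
F = (S − I)·e^(rT) = (224.33 − 2.7947) · e^(0.0638·12/12)
= 221.5353 · e^0.063800 = 221.5353 × 1.065879 = ¥236.13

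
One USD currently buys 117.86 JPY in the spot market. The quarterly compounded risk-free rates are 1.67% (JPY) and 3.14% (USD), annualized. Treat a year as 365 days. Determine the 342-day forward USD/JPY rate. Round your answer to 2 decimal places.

116.26

By covered interest parity, F = S · (1+r_JPY/4)^(4T) / (1+r_USD/4)^(4T)
= 117.86 × 1.015738 / 1.029740 = 117.86 × 0.986402
F = 116.26 JPY per USD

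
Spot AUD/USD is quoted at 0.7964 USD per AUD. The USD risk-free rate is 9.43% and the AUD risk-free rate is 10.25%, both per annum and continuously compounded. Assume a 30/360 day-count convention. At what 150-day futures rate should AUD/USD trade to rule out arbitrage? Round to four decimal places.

F = S·e^((r_USD − r_AUD)T) = 0.7964 · e^((0.0943 − 0.1025) × 150/360)
= 0.7964 · e^-0.003417 = 0.7964 × 0.996589
F = 0.7937 USD per AUD

0.7937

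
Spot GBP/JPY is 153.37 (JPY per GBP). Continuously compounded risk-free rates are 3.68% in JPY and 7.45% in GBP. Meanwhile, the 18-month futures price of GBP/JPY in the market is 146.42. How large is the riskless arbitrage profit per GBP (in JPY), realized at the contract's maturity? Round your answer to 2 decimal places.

1.48 per GBP (in JPY)

Fair futures: F* = S·e^(carry·T), with carry = (r_JPY − r_GBP) = 0.0368 − 0.0745 = -0.0377
F* = 153.37 · e^(-0.0377 × 18/12) = 153.37 · e^-0.056550 = 153.37 × 0.945019 = 144.9376
Market 146.42 > fair 144.9376: forward overpriced → cash-and-carry (buy spot, short the forward).
At maturity, profit = |F_mkt − F*| = |146.42 − 144.9376| = 1.48 per GBP (in JPY)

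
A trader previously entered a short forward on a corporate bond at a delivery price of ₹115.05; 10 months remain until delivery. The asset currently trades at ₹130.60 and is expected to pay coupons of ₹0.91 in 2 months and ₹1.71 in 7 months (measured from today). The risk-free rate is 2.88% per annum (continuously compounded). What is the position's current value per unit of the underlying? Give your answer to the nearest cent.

-₹15.69

PV(remaining coupons) I = 0.91·e^(−0.0288·2/12) + 1.71·e^(−0.0288·7/12) = 2.5872
Current forward F = (S − I)·e^(rT) = (130.60 − 2.5872)·e^(0.0288·10/12) = 128.0128 × 1.024290 = 131.1222
Value (long) = (F − K)·e^(−rT) = (131.1222 − 115.05) × 0.976286 = 15.6911
Short position value = −(long value) = -₹15.69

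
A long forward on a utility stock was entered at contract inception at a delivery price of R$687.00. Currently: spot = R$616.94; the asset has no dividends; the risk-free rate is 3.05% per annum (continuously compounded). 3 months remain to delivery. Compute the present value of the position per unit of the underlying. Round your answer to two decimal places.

-R$64.84

Current fair forward for the remaining 3 months: F = S·e^(r·T), r = 0.0305
F = 616.94 · e^(0.0305 × 3/12) = 616.94 × 1.007654 = 621.6621
Value of long forward = (F − K)·e^(−rT) = (621.6621 − 687.00) · e^(−0.0305·3/12)
= -65.3379 × 0.992404 = -64.84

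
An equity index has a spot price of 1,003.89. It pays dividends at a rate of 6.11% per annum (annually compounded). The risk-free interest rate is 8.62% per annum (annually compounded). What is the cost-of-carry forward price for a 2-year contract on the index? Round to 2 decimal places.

1,051.95

F = S · (1+r)^T / (1+q)^T
= 1003.89 × 1.17983044 / 1.12593321 = 1003.89 × 1.04786894
F = 1,051.95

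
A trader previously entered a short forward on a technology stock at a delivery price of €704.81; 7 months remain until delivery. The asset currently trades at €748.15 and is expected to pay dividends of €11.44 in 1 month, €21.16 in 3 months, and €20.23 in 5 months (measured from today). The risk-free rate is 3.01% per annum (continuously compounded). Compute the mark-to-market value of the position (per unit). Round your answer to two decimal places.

-€3.22

PV(remaining dividends) I = 11.44·e^(−0.0301·1/12) + 21.16·e^(−0.0301·3/12) + 20.23·e^(−0.0301·5/12) = 52.3906
Current forward F = (S − I)·e^(rT) = (748.15 − 52.3906)·e^(0.0301·7/12) = 695.7594 × 1.017713 = 708.0834
Value (long) = (F − K)·e^(−rT) = (708.0834 − 704.81) × 0.982595 = 3.2164
Short position value = −(long value) = -€3.22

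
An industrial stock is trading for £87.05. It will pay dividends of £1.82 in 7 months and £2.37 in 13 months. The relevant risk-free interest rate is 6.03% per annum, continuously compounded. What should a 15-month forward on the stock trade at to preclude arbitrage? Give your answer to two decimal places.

£89.58

PV(dividends) I = 1.82·e^(−0.0603·7/12) + 2.37·e^(−0.0603·13/12)
I = 1.7571 + 2.2201 = 3.9772
F = (S − I)·e^(rT) = (87.05 − 3.9772) · e^(0.0603·15/12)
= 83.0728 · e^0.075375 = 83.0728 × 1.078288 = £89.58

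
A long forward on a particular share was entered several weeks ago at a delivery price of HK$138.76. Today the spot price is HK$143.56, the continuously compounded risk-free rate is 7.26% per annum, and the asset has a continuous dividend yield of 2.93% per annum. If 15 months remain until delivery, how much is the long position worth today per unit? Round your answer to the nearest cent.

Current fair forward for the remaining 15 months: F = S·e^((r − q)·T), (r − q) = 0.0726 − 0.0293 = 0.0433
F = 143.56 · e^(0.0433 × 15/12) = 143.56 × 1.055617 = 151.5444
Value of long forward = (F − K)·e^(−rT) = (151.5444 − 138.76) · e^(−0.0726·15/12)
= 12.7844 × 0.913246 = 11.68

HK$11.68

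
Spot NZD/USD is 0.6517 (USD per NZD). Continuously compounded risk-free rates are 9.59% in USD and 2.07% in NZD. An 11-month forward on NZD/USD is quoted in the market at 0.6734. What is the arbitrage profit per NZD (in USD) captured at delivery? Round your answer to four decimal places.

0.0248 per NZD (in USD)

Fair forward: F* = S·e^(carry·T), with carry = (r_USD − r_NZD) = 0.0959 − 0.0207 = 0.0752
F* = 0.6517 · e^(0.0752 × 11/12) = 0.6517 · e^0.068933 = 0.6517 × 1.071364 = 0.6982
Market 0.6734 < fair 0.6982: forward underpriced → reverse cash-and-carry (short spot, go long the forward).
At maturity, profit = |F_mkt − F*| = |0.6734 − 0.6982| = 0.0248 per NZD (in USD)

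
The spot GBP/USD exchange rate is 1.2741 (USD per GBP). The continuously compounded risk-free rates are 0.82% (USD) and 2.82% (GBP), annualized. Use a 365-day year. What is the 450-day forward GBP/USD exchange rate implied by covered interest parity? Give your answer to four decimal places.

F = S·e^((r_USD − r_GBP)T) = 1.2741 · e^((0.0082 − 0.0282) × 450/365)
= 1.2741 · e^-0.024658 = 1.2741 × 0.975644
F = 1.2431 USD per GBP

1.2431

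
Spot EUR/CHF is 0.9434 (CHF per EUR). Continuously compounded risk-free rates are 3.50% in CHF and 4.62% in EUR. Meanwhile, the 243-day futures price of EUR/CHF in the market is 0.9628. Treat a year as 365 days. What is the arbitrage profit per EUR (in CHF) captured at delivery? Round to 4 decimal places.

Fair futures: F* = S·e^(carry·T), with carry = (r_CHF − r_EUR) = 0.0350 − 0.0462 = -0.0112
F* = 0.9434 · e^(-0.0112 × 243/365) = 0.9434 · e^-0.007456 = 0.9434 × 0.992572 = 0.9364
Market 0.9628 > fair 0.9364: forward overpriced → cash-and-carry (buy spot, short the forward).
At maturity, profit = |F_mkt − F*| = |0.9628 − 0.9364| = 0.0264 per EUR (in CHF)

0.0264 per EUR (in CHF)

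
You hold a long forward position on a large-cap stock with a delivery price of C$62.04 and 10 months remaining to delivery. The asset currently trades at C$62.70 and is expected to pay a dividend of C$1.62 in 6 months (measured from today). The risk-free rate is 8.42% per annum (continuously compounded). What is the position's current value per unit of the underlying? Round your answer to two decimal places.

C$3.31

PV(remaining dividends) I = 1.62·e^(−0.0842·6/12) = 1.5532
Current forward F = (S − I)·e^(rT) = (62.70 − 1.5532)·e^(0.0842·10/12) = 61.1468 × 1.072687 = 65.5914
Value (long) = (F − K)·e^(−rT) = (65.5914 − 62.04) × 0.932238 = 3.3108
Value = C$3.31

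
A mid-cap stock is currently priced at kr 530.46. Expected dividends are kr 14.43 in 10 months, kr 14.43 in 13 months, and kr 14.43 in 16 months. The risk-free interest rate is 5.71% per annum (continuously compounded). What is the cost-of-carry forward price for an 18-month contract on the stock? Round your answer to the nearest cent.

PV(dividends) I = 14.43·e^(−0.0571·10/12) + 14.43·e^(−0.0571·13/12) + 14.43·e^(−0.0571·16/12)
I = 13.7595 + 13.5644 + 13.3722 = 40.6961
F = (S − I)·e^(rT) = (530.46 − 40.6961) · e^(0.0571·18/12)
= 489.7639 · e^0.085650 = 489.7639 × 1.089425 = kr 533.56

kr 533.56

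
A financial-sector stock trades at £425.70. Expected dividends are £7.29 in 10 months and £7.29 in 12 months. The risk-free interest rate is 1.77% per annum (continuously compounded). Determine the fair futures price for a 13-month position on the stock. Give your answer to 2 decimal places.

£419.32

PV(dividends) I = 7.29·e^(−0.0177·10/12) + 7.29·e^(−0.0177·12/12)
I = 7.1833 + 7.1621 = 14.3454
F = (S − I)·e^(rT) = (425.70 − 14.3454) · e^(0.0177·13/12)
= 411.3546 · e^0.019175 = 411.3546 × 1.019360 = £419.32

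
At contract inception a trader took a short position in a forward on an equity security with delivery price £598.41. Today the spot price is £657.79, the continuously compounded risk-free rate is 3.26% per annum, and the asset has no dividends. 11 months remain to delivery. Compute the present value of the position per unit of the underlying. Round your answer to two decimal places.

Current fair forward for the remaining 11 months: F = S·e^(r·T), r = 0.0326
F = 657.79 · e^(0.0326 × 11/12) = 657.79 × 1.030334 = 677.7434
Value of long forward = (F − K)·e^(−rT) = (677.7434 − 598.41) · e^(−0.0326·11/12)
= 79.3334 × 0.970559 = 77.00
Short position value = −(long value) = -£77.00

-£77.00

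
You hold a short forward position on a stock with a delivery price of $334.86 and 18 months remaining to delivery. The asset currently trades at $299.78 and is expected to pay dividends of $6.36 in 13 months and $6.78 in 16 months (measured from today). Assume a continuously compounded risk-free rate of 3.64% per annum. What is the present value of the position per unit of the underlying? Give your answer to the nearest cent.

PV(remaining dividends) I = 6.36·e^(−0.0364·13/12) + 6.78·e^(−0.0364·16/12) = 12.5729
Current forward F = (S − I)·e^(rT) = (299.78 − 12.5729)·e^(0.0364·18/12) = 287.2071 × 1.056118 = 303.3246
Value (long) = (F − K)·e^(−rT) = (303.3246 − 334.86) × 0.946864 = -29.8597
Short position value = −(long value) = $29.86

$29.86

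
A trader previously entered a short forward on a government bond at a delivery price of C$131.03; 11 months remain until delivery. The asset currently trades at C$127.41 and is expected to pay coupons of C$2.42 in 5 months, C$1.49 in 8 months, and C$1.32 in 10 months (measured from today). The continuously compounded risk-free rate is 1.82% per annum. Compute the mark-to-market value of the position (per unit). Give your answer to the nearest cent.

PV(remaining coupons) I = 2.42·e^(−0.0182·5/12) + 1.49·e^(−0.0182·8/12) + 1.32·e^(−0.0182·10/12) = 5.1739
Current forward F = (S − I)·e^(rT) = (127.41 − 5.1739)·e^(0.0182·11/12) = 122.2361 × 1.016823 = 124.2925
Value (long) = (F − K)·e^(−rT) = (124.2925 − 131.03) × 0.983455 = -6.6260
Short position value = −(long value) = C$6.63

C$6.63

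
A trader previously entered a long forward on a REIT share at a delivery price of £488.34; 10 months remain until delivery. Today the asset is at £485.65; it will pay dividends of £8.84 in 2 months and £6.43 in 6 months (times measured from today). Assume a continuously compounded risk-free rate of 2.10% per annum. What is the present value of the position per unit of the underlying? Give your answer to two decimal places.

PV(remaining dividends) I = 8.84·e^(−0.0210·2/12) + 6.43·e^(−0.0210·6/12) = 15.1720
Current forward F = (S − I)·e^(rT) = (485.65 − 15.1720)·e^(0.0210·10/12) = 470.4780 × 1.017654 = 478.7838
Value (long) = (F − K)·e^(−rT) = (478.7838 − 488.34) × 0.982652 = -9.3904
Value = -£9.39

-£9.39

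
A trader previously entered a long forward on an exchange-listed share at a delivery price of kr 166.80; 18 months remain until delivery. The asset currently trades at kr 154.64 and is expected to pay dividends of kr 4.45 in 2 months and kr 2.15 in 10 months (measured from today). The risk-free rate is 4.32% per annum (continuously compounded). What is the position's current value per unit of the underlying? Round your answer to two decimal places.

PV(remaining dividends) I = 4.45·e^(−0.0432·2/12) + 2.15·e^(−0.0432·10/12) = 6.4921
Current forward F = (S − I)·e^(rT) = (154.64 − 6.4921)·e^(0.0432·18/12) = 148.1479 × 1.066946 = 158.0658
Value (long) = (F − K)·e^(−rT) = (158.0658 − 166.80) × 0.937255 = -8.1862
Value = -kr 8.19

-kr 8.19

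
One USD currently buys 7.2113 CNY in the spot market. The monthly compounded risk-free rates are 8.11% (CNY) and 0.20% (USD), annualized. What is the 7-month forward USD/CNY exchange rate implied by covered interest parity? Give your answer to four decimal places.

By covered interest parity, F = S · (1+r_CNY/12)^(12T) / (1+r_USD/12)^(12T)
= 7.2113 × 1.048278 / 1.001167 = 7.2113 × 1.047056
F = 7.5506 CNY per USD

7.5506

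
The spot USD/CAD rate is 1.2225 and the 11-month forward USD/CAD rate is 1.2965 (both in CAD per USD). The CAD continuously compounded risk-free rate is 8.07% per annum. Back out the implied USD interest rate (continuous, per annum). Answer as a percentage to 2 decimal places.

1.66%

F = S·e^((r_CAD − r_USD)T) ⇒ r_USD = r_CAD − ln(F/S)/T
ln(1.2965/1.2225) = 0.058770; /(11/12) = 0.064113
r_USD = 0.0807 − 0.064113 = 0.016587
r_USD = 1.66%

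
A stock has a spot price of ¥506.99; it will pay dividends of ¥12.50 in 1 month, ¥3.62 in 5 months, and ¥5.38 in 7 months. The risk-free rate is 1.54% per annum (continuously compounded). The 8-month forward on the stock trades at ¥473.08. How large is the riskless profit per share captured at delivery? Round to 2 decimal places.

PV(dividends) I = 12.50·e^(−0.0154·1/12) + 3.62·e^(−0.0154·5/12) + 5.38·e^(−0.0154·7/12) = 21.4127
Fair forward F* = (S − I)·e^(rT) = (506.99 − 21.4127)·e^0.010267 = 485.5773 × 1.010320 = 490.5885
Market ¥473.08 < fair 490.5885: forward underpriced → reverse cash-and-carry (short the stock, invest proceeds at r, pay the dividends, go long the forward).
Profit at T = |F_mkt − F*| = |473.08 − 490.5885| = ¥17.51 per share

¥17.51 per share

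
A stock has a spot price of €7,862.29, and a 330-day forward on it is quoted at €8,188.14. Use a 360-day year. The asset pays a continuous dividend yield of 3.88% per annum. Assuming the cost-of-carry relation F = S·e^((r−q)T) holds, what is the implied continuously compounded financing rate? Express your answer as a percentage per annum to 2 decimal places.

8.31%

From F = S·e^((r−q)T): (r − q) = ln(F/S)/T
ln(8188.14/7862.29) = ln(1.041445) = 0.040609
(r − q) = 0.040609 / (330/360) = 0.044301
r = ln(F/S)/T + q = 0.044301 + 0.0388 = 0.083101
r = 8.31%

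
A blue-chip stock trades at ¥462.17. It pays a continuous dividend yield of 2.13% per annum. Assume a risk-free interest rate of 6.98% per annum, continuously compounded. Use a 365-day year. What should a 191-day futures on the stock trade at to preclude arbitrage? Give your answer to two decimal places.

¥474.05

F = S·e^((r − q)T) = 462.17 · e^((0.0698 − 0.0213) × 191/365)
= 462.17 · e^0.025379 = 462.17 × 1.025704
F = ¥474.05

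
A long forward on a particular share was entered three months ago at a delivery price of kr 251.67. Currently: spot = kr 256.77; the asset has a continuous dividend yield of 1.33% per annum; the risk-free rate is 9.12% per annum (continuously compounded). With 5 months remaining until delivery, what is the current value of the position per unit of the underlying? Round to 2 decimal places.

Current fair forward for the remaining 5 months: F = S·e^((r − q)·T), (r − q) = 0.0912 − 0.0133 = 0.0779
F = 256.77 · e^(0.0779 × 5/12) = 256.77 × 1.032991 = 265.2411
Value of long forward = (F − K)·e^(−rT) = (265.2411 − 251.67) · e^(−0.0912·5/12)
= 13.5711 × 0.962713 = 13.07

kr 13.07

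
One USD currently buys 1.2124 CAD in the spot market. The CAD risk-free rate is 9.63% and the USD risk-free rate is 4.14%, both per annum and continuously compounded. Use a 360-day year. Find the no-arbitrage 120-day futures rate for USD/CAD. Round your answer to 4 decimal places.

F = S·e^((r_CAD − r_USD)T) = 1.2124 · e^((0.0963 − 0.0414) × 120/360)
= 1.2124 · e^0.018300 = 1.2124 × 1.018468
F = 1.2348 CAD per USD

1.2348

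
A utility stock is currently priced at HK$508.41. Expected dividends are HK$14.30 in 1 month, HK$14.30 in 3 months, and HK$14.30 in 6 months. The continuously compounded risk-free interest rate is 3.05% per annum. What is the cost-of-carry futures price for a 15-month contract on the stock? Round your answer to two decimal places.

PV(dividends) I = 14.30·e^(−0.0305·1/12) + 14.30·e^(−0.0305·3/12) + 14.30·e^(−0.0305·6/12)
I = 14.2637 + 14.1914 + 14.0836 = 42.5387
F = (S − I)·e^(rT) = (508.41 − 42.5387) · e^(0.0305·15/12)
= 465.8713 · e^0.038125 = 465.8713 × 1.038861 = HK$483.98

HK$483.98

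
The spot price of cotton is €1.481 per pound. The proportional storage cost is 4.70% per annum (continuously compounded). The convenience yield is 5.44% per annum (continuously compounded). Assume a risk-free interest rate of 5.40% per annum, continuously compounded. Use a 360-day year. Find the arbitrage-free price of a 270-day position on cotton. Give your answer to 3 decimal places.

€1.534 per pound

Net carry = r + u − y = 0.0540 + 0.0470 − 0.0544 = 0.0466
F = S·e^((r+u−y)T) = 1.481 · e^(0.0466 × 270/360) = 1.481 · e^0.034950
= 1.481 × 1.035568 = €1.534 per pound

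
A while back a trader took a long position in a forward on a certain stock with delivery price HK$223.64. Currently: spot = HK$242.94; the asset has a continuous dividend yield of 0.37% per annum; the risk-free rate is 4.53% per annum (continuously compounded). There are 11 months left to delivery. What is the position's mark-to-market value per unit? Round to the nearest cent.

HK$27.57

Current fair forward for the remaining 11 months: F = S·e^((r − q)·T), (r − q) = 0.0453 − 0.0037 = 0.0416
F = 242.94 · e^(0.0416 × 11/12) = 242.94 × 1.038870 = 252.3831
Value of long forward = (F − K)·e^(−rT) = (252.3831 − 223.64) · e^(−0.0453·11/12)
= 28.7431 × 0.959325 = 27.57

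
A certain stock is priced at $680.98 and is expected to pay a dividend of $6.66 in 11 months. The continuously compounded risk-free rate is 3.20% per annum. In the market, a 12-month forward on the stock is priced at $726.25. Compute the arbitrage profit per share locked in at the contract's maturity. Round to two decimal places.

PV(dividends) I = 6.66·e^(−0.0320·11/12) = 6.4675
Fair forward F* = (S − I)·e^(rT) = (680.98 − 6.4675)·e^0.032000 = 674.5125 × 1.032518 = 696.4463
Market $726.25 > fair 696.4463: forward overpriced → cash-and-carry (borrow at r, buy the stock and collect the dividends, short the forward).
Profit at T = |F_mkt − F*| = |726.25 − 696.4463| = $29.80 per share

$29.80 per share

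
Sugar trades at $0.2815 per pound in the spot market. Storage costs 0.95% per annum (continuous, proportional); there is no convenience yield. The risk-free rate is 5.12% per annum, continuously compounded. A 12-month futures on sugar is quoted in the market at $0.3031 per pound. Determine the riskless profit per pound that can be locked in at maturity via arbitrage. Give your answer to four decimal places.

$0.0040 per pound

Fair futures: F* = S·e^(carry·T), with carry = (r + u) = 0.0512 + 0.0095 = 0.0607
F* = 0.2815 · e^(0.0607 × 12/12) = 0.2815 · e^0.060700 = 0.2815 × 1.062580 = $0.2991
Market $0.3031 > fair $0.2991: forward overpriced → cash-and-carry (buy spot, short the forward).
At maturity, profit = |F_mkt − F*| = |0.3031 − 0.2991| = $0.0040 per pound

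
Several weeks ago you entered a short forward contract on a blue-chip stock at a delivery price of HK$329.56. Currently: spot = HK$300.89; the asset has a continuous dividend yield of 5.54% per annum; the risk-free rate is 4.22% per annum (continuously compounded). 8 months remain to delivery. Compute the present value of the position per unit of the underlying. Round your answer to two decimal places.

Current fair forward for the remaining 8 months: F = S·e^((r − q)·T), (r − q) = 0.0422 − 0.0554 = -0.0132
F = 300.89 · e^(-0.0132 × 8/12) = 300.89 × 0.991239 = 298.2539
Value of long forward = (F − K)·e^(−rT) = (298.2539 − 329.56) · e^(−0.0422·8/12)
= -31.3061 × 0.972259 = -30.44
Short position value = −(long value) = HK$30.44

HK$30.44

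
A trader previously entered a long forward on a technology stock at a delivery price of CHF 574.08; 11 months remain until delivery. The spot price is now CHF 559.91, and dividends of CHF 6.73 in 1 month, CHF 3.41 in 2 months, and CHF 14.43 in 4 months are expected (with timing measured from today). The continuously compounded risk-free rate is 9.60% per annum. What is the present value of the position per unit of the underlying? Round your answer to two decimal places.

PV(remaining dividends) I = 6.73·e^(−0.0960·1/12) + 3.41·e^(−0.0960·2/12) + 14.43·e^(−0.0960·4/12) = 24.0078
Current forward F = (S − I)·e^(rT) = (559.91 − 24.0078)·e^(0.0960·11/12) = 535.9022 × 1.091988 = 585.1988
Value (long) = (F − K)·e^(−rT) = (585.1988 − 574.08) × 0.915761 = 10.1822
Value = CHF 10.18

CHF 10.18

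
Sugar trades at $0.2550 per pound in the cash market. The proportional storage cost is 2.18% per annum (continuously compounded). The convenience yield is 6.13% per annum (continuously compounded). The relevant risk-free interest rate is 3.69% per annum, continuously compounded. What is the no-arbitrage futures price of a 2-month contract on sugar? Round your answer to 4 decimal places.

Net carry = r + u − y = 0.0369 + 0.0218 − 0.0613 = -0.0026
F = S·e^((r+u−y)T) = 0.2550 · e^(-0.0026 × 2/12) = 0.2550 · e^-0.000433
= 0.2550 × 0.999567 = $0.2549 per pound

$0.2549 per pound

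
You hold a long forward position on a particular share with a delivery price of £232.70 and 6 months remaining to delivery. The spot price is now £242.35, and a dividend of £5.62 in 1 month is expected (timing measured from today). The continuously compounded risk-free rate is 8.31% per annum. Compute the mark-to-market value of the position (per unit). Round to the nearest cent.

PV(remaining dividends) I = 5.62·e^(−0.0831·1/12) = 5.5812
Current forward F = (S − I)·e^(rT) = (242.35 − 5.5812)·e^(0.0831·6/12) = 236.7688 × 1.042425 = 246.8137
Value (long) = (F − K)·e^(−rT) = (246.8137 − 232.70) × 0.959301 = 13.5393
Value = £13.54

£13.54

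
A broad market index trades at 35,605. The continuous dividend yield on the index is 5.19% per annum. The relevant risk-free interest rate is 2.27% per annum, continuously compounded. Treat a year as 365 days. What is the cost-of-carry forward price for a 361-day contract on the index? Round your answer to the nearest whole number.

F = S·e^((r − q)T) = 35605 · e^((0.0227 − 0.0519) × 361/365)
= 35605 · e^-0.028880 = 35605 × 0.971533
F = 34,591

34,591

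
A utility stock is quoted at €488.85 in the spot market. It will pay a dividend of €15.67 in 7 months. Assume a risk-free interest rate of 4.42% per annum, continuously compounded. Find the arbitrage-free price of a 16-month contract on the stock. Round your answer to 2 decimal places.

€502.33

PV(dividends) I = 15.67·e^(−0.0442·7/12)
I = 15.2711
F = (S − I)·e^(rT) = (488.85 − 15.2711) · e^(0.0442·16/12)
= 473.5789 · e^0.058933 = 473.5789 × 1.060704 = €502.33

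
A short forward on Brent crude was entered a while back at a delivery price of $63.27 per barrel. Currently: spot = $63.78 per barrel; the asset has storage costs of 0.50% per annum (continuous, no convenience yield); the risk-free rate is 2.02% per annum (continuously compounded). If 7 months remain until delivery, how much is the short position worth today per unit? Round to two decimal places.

-$1.44 per barrel

Current fair forward for the remaining 7 months: F = S·e^((r + u)·T), (r + u) = 0.0202 + 0.0050 = 0.0252
F = 63.78 · e^(0.0252 × 7/12) = 63.78 × 1.014809 = 64.7245
Value of long forward = (F − K)·e^(−rT) = (64.7245 − 63.27) · e^(−0.0202·7/12)
= 1.4545 × 0.988286 = 1.44
Short position value = −(long value) = -$1.44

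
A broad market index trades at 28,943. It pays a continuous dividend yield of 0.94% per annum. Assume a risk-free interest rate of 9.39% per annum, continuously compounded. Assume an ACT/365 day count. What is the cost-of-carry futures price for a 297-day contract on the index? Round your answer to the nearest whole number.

F = S·e^((r − q)T) = 28943 · e^((0.0939 − 0.0094) × 297/365)
= 28943 · e^0.068758 = 28943 × 1.071177
F = 31,003

31,003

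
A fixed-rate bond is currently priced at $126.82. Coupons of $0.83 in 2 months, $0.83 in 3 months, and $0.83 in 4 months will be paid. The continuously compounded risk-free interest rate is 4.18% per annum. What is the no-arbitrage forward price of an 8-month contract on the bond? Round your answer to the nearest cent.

$127.87

PV(coupons) I = 0.83·e^(−0.0418·2/12) + 0.83·e^(−0.0418·3/12) + 0.83·e^(−0.0418·4/12)
I = 0.8242 + 0.8214 + 0.8185 = 2.4641
F = (S − I)·e^(rT) = (126.82 − 2.4641) · e^(0.0418·8/12)
= 124.3559 · e^0.027867 = 124.3559 × 1.028259 = $127.87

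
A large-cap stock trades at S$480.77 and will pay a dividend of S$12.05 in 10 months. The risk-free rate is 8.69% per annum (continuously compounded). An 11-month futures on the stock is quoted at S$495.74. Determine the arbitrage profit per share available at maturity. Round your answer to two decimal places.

PV(dividends) I = 12.05·e^(−0.0869·10/12) = 11.2082
Fair futures F* = (S − I)·e^(rT) = (480.77 − 11.2082)·e^0.079658 = 469.5618 × 1.082917 = 508.4965
Market S$495.74 < fair 508.4965: forward underpriced → reverse cash-and-carry (short the stock, invest proceeds at r, pay the dividends, go long the forward).
Profit at T = |F_mkt − F*| = |495.74 − 508.4965| = S$12.76 per share

S$12.76 per share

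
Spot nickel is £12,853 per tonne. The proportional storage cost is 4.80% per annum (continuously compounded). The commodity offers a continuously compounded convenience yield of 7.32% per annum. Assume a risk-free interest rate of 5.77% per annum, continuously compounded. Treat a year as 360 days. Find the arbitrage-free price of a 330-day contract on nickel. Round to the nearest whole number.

Net carry = r + u − y = 0.0577 + 0.0480 − 0.0732 = 0.0325
F = S·e^((r+u−y)T) = 12853 · e^(0.0325 × 330/360) = 12853 · e^0.029792
= 12853 × 1.030240 = £13,242 per tonne

£13,242 per tonne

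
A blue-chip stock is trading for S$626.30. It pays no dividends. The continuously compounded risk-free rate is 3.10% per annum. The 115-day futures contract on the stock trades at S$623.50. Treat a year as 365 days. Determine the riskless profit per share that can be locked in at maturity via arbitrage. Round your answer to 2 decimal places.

Fair futures: F* = S·e^(carry·T), with carry = r = 0.0310
F* = 626.30 · e^(0.0310 × 115/365) = 626.30 · e^0.009767 = 626.30 × 1.009815 = S$632.4471
Market S$623.50 < fair S$632.4471: forward underpriced → reverse cash-and-carry (short spot, go long the forward).
At maturity, profit = |F_mkt − F*| = |623.50 − 632.4471| = S$8.95 per share

S$8.95 per share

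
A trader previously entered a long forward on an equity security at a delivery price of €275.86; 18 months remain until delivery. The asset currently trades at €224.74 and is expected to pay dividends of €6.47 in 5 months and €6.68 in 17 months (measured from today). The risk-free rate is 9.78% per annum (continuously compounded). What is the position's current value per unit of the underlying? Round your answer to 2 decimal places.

-€25.51

PV(remaining dividends) I = 6.47·e^(−0.0978·5/12) + 6.68·e^(−0.0978·17/12) = 12.0274
Current forward F = (S − I)·e^(rT) = (224.74 − 12.0274)·e^(0.0978·18/12) = 212.7126 × 1.158007 = 246.3227
Value (long) = (F − K)·e^(−rT) = (246.3227 − 275.86) × 0.863553 = -25.5070
Value = -€25.51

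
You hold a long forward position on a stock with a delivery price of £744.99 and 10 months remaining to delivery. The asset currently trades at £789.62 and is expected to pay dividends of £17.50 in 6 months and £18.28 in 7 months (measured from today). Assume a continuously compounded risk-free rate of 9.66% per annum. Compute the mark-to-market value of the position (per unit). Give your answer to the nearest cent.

£68.30

PV(remaining dividends) I = 17.50·e^(−0.0966·6/12) + 18.28·e^(−0.0966·7/12) = 33.9532
Current forward F = (S − I)·e^(rT) = (789.62 − 33.9532)·e^(0.0966·10/12) = 755.6668 × 1.083829 = 819.0136
Value (long) = (F − K)·e^(−rT) = (819.0136 − 744.99) × 0.922655 = 68.2982
Value = £68.30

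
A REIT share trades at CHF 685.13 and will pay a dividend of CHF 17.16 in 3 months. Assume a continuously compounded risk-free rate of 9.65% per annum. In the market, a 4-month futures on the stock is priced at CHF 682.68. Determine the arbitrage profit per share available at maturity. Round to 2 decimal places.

CHF 7.55 per share

PV(dividends) I = 17.16·e^(−0.0965·3/12) = 16.7510
Fair futures F* = (S − I)·e^(rT) = (685.13 − 16.7510)·e^0.032167 = 668.3790 × 1.032690 = 690.2283
Market CHF 682.68 < fair 690.2283: forward underpriced → reverse cash-and-carry (short the stock, invest proceeds at r, pay the dividends, go long the forward).
Profit at T = |F_mkt − F*| = |682.68 − 690.2283| = CHF 7.55 per share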